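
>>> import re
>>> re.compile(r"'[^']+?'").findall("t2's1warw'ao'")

["'s1warw'"]

Scanning left to right: at [2:10] → "'s1warw'".
With no groups in the pattern, `findall` gives back each whole match — 1 here.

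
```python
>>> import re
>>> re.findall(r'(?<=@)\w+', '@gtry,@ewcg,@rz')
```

['gtry', 'ewcg', 'rz']

The lookaround is zero-width — it requires the adjacent text to match without consuming it, so the asserted text isn't part of the match.
Scanning left to right: at [1:5] → 'gtry'; at [7:11] → 'ewcg'; at [13:15] → 'rz'.
`findall` yields the raw match text (3 of them) because the pattern has no groups.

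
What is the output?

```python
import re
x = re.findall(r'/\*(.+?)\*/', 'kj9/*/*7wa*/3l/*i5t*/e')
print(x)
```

['/*7wa', 'i5t']

Lazy quantifiers expand one character at a time until the remainder of the pattern can match.
Because there's exactly one group, `findall` drops the full match and keeps group 1 from each hit.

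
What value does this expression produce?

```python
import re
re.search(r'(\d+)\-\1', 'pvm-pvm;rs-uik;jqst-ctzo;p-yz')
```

None

`\1` is not a pattern — it's the concrete string captured by group 1, re-applied verbatim.
Here no position works, so the call returns None.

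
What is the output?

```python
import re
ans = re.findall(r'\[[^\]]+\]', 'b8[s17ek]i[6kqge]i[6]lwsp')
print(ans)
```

['[s17ek]', '[6kqge]', '[6]']

`findall` yields the raw match text (3 of them) because the pattern has no groups.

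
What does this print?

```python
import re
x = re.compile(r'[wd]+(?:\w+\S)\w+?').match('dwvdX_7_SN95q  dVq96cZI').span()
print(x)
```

(0, 13)

`match` is anchored at position 0; if the pattern doesn't fit there, it returns None.
The match spans [0:13] → 'dwvdX_7_SN95q'.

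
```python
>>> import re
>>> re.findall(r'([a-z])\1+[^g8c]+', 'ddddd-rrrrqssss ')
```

['d']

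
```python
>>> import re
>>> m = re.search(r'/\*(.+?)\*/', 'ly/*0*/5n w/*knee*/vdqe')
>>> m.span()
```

A non-greedy quantifier consumes as few characters as it can — just enough that the remainder of the pattern still matches from where it stops; whatever follows it matches normally.
The match spans [2:7] → '/*0*/'.

(2, 7)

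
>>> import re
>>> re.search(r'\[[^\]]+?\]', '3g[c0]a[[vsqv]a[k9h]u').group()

The match spans [2:6] → '[c0]'.

'[c0]'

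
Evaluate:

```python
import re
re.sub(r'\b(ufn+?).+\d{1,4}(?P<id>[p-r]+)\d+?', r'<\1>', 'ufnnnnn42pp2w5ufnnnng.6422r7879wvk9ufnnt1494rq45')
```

'<ufn>5'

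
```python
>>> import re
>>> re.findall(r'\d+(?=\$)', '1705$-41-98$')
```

['1705', '98']

Lookahead/lookbehind check context without consuming it, so the matched span excludes the asserted characters.
With no groups in the pattern, `findall` gives back each whole match — 2 here.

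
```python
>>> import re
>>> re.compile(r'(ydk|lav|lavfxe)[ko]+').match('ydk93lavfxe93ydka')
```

None

`match` is anchored at position 0; if the pattern doesn't fit there, it returns None.
Here the string doesn't start with a match, so the call returns None.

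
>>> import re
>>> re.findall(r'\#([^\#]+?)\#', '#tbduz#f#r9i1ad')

['tbduz']

With a single group, `findall` returns only what that group captured — 1 item.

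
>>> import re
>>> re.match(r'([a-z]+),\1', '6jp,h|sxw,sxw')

None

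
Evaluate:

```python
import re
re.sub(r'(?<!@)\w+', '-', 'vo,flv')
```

The negative lookahead/lookbehind blocks any match where the forbidden context is present.
Every occurrence is swapped for '-'.

'-,-'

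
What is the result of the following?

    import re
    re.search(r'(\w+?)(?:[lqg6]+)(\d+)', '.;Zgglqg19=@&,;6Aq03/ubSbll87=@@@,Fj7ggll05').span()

(2, 10)

Pattern: one or more of a word character (lazy) (captured); then one or more of one of [lqg6] (non-capturing group); then one or more of a digit (captured).
The match spans [2:10] → 'Zgglqg19'.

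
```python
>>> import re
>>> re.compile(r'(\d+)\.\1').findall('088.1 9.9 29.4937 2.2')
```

After group 1 captures some text, `\1` only succeeds where that same text appears again.
One capturing group, so `findall` returns just the captured substring from each match — 2 in all.

['9', '2']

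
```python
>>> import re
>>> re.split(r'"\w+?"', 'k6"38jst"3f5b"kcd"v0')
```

['k6', '3f5b', 'v0']

The string is cut at each match, leaving 3 pieces.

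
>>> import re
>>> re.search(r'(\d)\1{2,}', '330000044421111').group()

'00000'

A backreference is literal: `\1` must see the identical characters the first group matched.
`re.search` tries every starting position until one works.
The match spans [2:7] → '00000'.
Captured: group 1 = '0'.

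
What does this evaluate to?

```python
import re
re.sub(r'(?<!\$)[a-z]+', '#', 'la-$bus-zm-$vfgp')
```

'#-$b#-#-$v#'

The negative lookahead/lookbehind blocks any match where the forbidden context is present.
Every occurrence is swapped for '#'.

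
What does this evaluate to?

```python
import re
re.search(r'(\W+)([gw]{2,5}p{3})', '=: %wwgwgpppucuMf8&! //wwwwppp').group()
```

'=: %wwgwgppp'

The match spans [0:12] → '=: %wwgwgppp'.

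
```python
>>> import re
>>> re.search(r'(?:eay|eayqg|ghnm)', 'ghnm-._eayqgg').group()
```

'ghnm'

Unlike `match`, `search` isn't anchored — it looks for the pattern anywhere in the string.
The match spans [0:4] → 'ghnm'.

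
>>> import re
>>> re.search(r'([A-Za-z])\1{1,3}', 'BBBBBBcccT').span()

(0, 4)

The backreference `\1` re-matches whatever the first group consumed, character for character.
`re.search` scans for the first position where the pattern succeeds.
The match spans [0:4] → 'BBBB'.
Captured: group 1 = 'B'.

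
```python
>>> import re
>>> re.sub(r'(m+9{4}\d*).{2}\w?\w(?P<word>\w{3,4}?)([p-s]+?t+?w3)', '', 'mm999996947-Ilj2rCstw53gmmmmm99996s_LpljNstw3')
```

'mm999996947-Ilj2rCstw53g'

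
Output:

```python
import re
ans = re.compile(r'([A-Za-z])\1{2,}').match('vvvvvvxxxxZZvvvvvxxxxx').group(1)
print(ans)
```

v

A backreference is literal: `\1` must see the identical characters the first group matched.
`re.match` won't scan ahead — the pattern has to work from the very first character.
The match spans [0:6] → 'vvvvvv'.
Captured: group 1 = 'v'.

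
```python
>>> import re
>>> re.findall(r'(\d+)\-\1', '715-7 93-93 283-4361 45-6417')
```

['93']

The backreference `\1` re-matches whatever the first group consumed, character for character.
`findall` collects group 1 from the one match (1 total).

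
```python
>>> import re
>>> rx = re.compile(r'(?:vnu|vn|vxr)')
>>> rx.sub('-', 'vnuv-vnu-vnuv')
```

Branches in `(...|...)` are attempted left-to-right; the first branch that allows the whole pattern to succeed is taken.
Matches: at [0:3] → 'vnu'; at [5:8] → 'vnu'; at [9:12] → 'vnu'.
`sub` substitutes '-' at each match site.

'-v----v'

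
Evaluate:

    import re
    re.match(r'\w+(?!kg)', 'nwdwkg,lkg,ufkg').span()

(0, 6)

Because the assertion is negative and zero-width, positions next to the forbidden text are skipped.
`match` is anchored at position 0; if the pattern doesn't fit there, it returns None.
The match spans [0:6] → 'nwdwkg'.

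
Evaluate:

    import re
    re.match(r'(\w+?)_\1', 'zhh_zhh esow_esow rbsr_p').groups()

('zhh',)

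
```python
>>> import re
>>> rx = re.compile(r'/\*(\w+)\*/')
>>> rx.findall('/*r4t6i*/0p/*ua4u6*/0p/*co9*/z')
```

Scanning left to right: at [0:9] match '/*r4t6i*/', group 1 = 'r4t6i'; at [11:20] match '/*ua4u6*/', group 1 = 'ua4u6'; at [22:29] match '/*co9*/', group 1 = 'co9'.
One capturing group, so `findall` returns just the captured substring from each match — 3 in all.

['r4t6i', 'ua4u6', 'co9']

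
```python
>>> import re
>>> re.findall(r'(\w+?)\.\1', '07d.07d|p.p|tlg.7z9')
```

`\1` has to match the exact text group 1 already captured.
`findall` collects group 1 from each match (2 total).

['07d', 'p']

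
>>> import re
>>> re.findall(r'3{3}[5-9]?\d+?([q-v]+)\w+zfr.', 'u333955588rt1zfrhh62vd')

The pattern matches exactly 3 of the literal '3', then optionally a character in [5-9], then one or more of a digit (lazy); then one or more of a character in [q-v] (captured); then one or more of a word character, then the literal 'zfr', then any character.
Matches: at [1:17] match '333955588rt1zfrh', group 1 = 'rt'.
Because there's exactly one group, `findall` drops the full match and keeps group 1 from the one hit.

['rt']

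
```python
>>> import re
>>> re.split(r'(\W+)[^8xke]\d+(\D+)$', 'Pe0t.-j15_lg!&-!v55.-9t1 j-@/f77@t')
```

['Pe0t.-j15_lg!&-!v55.-9t1 j', '-@/', '@t', '']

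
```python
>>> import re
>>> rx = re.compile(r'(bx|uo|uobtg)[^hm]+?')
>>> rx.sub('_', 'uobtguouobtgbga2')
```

Branches in `(...|...)` are attempted left-to-right; the first branch that allows the whole pattern to succeed is taken.
Matches: at [0:3] → 'uob'; at [5:8] → 'uou'.
`sub` substitutes '_' at each match site.

'_tg_obtgbga2'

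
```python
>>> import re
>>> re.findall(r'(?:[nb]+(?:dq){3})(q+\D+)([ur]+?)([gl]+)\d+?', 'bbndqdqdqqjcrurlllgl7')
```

[('qjcru', 'r', 'lllgl')]

Pattern: one or more of one of [nb], then the literal 'dq' repeated 3 times (non-capturing group); then one or more of the literal 'q', then one or more of a non-digit (captured); then one or more of one of [ur] (lazy) (captured); then one or more of one of [gl] (captured); then one or more of a digit (lazy).
`findall` packs the 3 group values into a tuple for every match.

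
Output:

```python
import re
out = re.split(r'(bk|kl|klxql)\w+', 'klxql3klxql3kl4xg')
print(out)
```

['', 'kl', '']

Branches in `(...|...)` are attempted left-to-right; the first branch that allows the whole pattern to succeed is taken.
Matches to split on: at [0:17] → 'klxql3klxql3kl4xg'.
With a capturing group present, the delimiter's captured portion is kept in the result list.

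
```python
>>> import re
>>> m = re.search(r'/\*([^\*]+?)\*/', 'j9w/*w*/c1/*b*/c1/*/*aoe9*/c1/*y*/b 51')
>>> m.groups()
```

The match spans [3:8] → '/*w*/'.
Captured: group 1 = 'w'.

('w',)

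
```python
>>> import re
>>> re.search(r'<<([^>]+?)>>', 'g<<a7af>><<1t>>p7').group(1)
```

'a7af'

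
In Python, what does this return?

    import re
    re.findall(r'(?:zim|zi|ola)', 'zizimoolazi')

Branches in `(...|...)` are attempted left-to-right; the first branch that allows the whole pattern to succeed is taken.
Scanning left to right: at [0:2] → 'zi'; at [2:5] → 'zim'; at [6:9] → 'ola'; at [9:11] → 'zi'.
`findall` yields the raw match text (4 of them) because the pattern has no groups.

['zi', 'zim', 'ola', 'zi']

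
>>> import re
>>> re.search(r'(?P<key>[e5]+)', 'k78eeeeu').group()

'eeee'

The pattern matches one or more of one of [e5] (captured as 'key').
Unlike `match`, `search` isn't anchored — it looks for the pattern anywhere in the string.
The match spans [3:7] → 'eeee'.
Captured: group 1 = 'eeee'.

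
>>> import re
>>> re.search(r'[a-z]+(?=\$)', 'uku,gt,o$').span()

The `(?=…)`/`(?<=…)` assertion just peeks at neighbouring text; it doesn't advance the match position.
Unlike `match`, `search` isn't anchored — it looks for the pattern anywhere in the string.
The match spans [7:8] → 'o'.

(7, 8)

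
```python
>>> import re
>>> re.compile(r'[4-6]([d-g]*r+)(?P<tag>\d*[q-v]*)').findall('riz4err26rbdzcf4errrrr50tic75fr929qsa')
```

[('err', '26r'), ('errrrr', '50t'), ('fr', '929qs')]

The pattern matches a character in [4-6]; then zero or more of a character in [d-g], then one or more of a literal 'r' (captured); then zero or more of a digit, then zero or more of a character in [q-v] (captured as 'tag').
`findall` packs the 2 group values into a tuple for every match.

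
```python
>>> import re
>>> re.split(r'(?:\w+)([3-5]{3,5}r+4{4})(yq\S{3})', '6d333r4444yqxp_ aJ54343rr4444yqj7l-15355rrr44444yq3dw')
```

The group in the pattern means `split` returns the separators' captures alongside the pieces.

['', '333r4444', 'yqxp_', ' ', '343rr4444', 'yqj7l', '-15355rrr44444yq3dw']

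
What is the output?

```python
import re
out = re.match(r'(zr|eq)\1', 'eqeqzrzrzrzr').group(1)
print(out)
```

eq

The match spans [0:4] → 'eqeq'.
Captured: group 1 = 'eq'.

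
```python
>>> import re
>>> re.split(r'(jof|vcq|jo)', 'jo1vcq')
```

['', 'jo', '1', 'vcq', '']

Matches to split on: at [0:2] → 'jo'; at [3:6] → 'vcq'.
With a capturing group present, the delimiter's captured portion is kept in the result list.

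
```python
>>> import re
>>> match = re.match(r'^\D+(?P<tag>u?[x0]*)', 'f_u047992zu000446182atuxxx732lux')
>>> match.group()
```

`re.match` only tries the pattern at the start of the string.
The match spans [0:4] → 'f_u0'.

'f_u0'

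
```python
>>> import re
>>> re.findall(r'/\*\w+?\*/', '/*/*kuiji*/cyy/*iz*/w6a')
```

['/*kuiji*/', '/*iz*/']

Matches: at [2:11] → '/*kuiji*/'; at [14:20] → '/*iz*/'.
Since nothing is captured, `findall` lists the 2 matched substrings directly.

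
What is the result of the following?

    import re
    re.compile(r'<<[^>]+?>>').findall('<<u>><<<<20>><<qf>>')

Matches: at [0:5] → '<<u>>'; at [5:13] → '<<<<20>>'; at [13:19] → '<<qf>>'.
Since nothing is captured, `findall` lists the 3 matched substrings directly.

['<<u>>', '<<<<20>>', '<<qf>>']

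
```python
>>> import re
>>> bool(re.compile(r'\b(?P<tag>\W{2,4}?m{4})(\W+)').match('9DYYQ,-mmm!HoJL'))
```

With `match`, the pattern is implicitly anchored at the beginning.
Here the pattern fails at index 0, so the call returns None, and `bool(None)` is False.

False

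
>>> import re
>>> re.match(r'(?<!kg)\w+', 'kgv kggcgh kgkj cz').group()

`match` is anchored at position 0; if the pattern doesn't fit there, it returns None.
The match spans [0:3] → 'kgv'.

'kgv'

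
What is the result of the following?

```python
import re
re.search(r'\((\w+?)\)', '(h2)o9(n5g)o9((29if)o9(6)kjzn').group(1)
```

'h2'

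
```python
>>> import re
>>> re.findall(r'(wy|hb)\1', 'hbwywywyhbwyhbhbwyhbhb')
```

['wy', 'hb', 'hb']

The backreference `\1` re-matches whatever the first group consumed, character for character.
One capturing group, so `findall` returns just the captured substring from each match — 3 in all.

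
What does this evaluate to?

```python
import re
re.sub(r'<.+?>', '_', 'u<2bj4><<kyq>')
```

'u__'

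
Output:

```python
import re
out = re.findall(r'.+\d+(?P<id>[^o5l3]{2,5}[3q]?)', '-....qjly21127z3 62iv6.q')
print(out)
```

With a single group, `findall` returns only what that group captured — 1 item.

['.q']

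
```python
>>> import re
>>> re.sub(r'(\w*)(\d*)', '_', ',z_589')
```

'_,__'

Pattern: zero or more of a word character (captured); then zero or more of a digit (captured).
Matches: at [0:0] → ''; at [1:6] → 'z_589'; at [6:6] → ''.
`sub` substitutes '_' at each match site.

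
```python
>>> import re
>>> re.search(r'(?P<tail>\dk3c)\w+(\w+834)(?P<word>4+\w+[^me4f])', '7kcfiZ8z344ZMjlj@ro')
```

None

Pattern: a digit, then the literal 'k3c' (captured as 'tail'); then one or more of a word character; then one or more of a word character, then the literal '834' (captured); then one or more of the literal '4', then one or more of a word character, then any character except [me4f] (captured as 'word').
`re.search` scans for the first position where the pattern succeeds.
Here nothing in the string fits, so the call returns None.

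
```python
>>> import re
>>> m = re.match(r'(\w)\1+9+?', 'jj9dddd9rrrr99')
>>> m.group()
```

'jj9'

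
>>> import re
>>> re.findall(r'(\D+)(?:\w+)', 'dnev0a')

['dnev']

Because there's exactly one group, `findall` drops the full match and keeps group 1 from the one hit.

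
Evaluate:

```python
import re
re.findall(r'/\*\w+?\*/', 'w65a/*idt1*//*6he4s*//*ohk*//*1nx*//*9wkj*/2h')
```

['/*idt1*/', '/*6he4s*/', '/*ohk*/', '/*1nx*/', '/*9wkj*/']

Walking the string: at [4:12] → '/*idt1*/'; at [12:21] → '/*6he4s*/'; at [21:28] → '/*ohk*/'; at [28:35] → '/*1nx*/'; at [35:43] → '/*9wkj*/'.
With no groups in the pattern, `findall` gives back each whole match — 5 here.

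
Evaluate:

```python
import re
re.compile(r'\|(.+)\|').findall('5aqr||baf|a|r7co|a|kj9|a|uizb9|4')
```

Matches: at [4:31] match '||baf|a|r7co|a|kj9|a|uizb9|', group 1 = '|baf|a|r7co|a|kj9|a|uizb9'.
Because there's exactly one group, `findall` drops the full match and keeps group 1 from the one hit.

['|baf|a|r7co|a|kj9|a|uizb9']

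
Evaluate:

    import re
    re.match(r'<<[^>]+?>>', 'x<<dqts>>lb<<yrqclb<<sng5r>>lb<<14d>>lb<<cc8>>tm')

With `match`, the pattern is implicitly anchored at the beginning.
Here position 0 doesn't satisfy it, so the call returns None.

None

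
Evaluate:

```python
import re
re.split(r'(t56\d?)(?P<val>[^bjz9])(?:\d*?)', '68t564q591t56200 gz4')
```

['68', 't564', 'q', '591', 't562', '0', '0 gz4']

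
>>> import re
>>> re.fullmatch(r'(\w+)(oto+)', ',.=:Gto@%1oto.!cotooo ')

For `fullmatch`, every character of the input must be accounted for by the pattern.
Here the string isn't matched end-to-end, so the call returns None.

None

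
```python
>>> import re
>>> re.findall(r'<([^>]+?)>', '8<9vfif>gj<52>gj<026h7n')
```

Walking the string: at [1:8] match '<9vfif>', group 1 = '9vfif'; at [10:14] match '<52>', group 1 = '52'.
One capturing group, so `findall` returns just the captured substring from each match — 2 in all.

['9vfif', '52']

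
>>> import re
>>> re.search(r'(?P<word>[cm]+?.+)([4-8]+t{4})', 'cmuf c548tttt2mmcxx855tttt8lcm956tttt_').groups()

Pattern: one or more of one of [cm] (lazy), then one or more of any character (captured as 'word'); then one or more of a character in [4-8], then exactly 4 of the literal 't' (captured).
`search` walks the string left to right and returns the first match it finds.
The match spans [0:37] → 'cmuf c548tttt2mmcxx855tttt8lcm956tttt'.
Captured: group 1 = 'cmuf c548tttt2mmcxx855tttt8lcm95', group 2 = '6tttt'.

('cmuf c548tttt2mmcxx855tttt8lcm95', '6tttt')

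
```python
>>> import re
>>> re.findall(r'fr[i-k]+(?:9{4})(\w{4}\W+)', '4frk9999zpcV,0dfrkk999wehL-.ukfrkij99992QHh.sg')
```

['zpcV,', '2QHh.']

This matches the literal 'fr', then one or more of a character in [i-k]; then exactly 4 of a literal '9' (non-capturing group); then exactly 4 of a word character, then one or more of a non-word character (captured).
Matches: at [1:13] match 'frk9999zpcV,', group 1 = 'zpcV,'; at [30:44] match 'frkij99992QHh.', group 1 = '2QHh.'.
`findall` collects group 1 from each match (2 total).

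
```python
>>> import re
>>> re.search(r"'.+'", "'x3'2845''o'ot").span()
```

The match spans [0:12] → "'x3'2845''o'".

(0, 12)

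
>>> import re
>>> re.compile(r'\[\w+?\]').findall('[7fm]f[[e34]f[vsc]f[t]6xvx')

['[7fm]', '[e34]', '[vsc]', '[t]']

Scanning left to right: at [0:5] → '[7fm]'; at [7:12] → '[e34]'; at [13:18] → '[vsc]'; at [19:22] → '[t]'.
With no groups in the pattern, `findall` gives back each whole match — 4 here.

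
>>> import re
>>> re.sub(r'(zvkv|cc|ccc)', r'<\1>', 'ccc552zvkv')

The regex engine tests alternatives in the order written; an earlier branch that matches wins even if a later one would match more.
Matches: at [0:2] → 'cc'; at [6:10] → 'zvkv'.
`\1` in the replacement pulls in group 1's text for each match.

'<cc>c552<zvkv>'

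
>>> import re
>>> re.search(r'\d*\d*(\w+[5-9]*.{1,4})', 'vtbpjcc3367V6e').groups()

The match spans [0:14] → 'vtbpjcc3367V6e'.
Captured: group 1 = 'vtbpjcc3367V6e'.

('vtbpjcc3367V6e',)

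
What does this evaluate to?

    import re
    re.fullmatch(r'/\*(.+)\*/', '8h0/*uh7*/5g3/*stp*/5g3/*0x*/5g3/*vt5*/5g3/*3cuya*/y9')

None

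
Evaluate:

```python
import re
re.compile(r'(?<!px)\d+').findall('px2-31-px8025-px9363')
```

Because the assertion is negative and zero-width, positions next to the forbidden text are skipped.
Walking the string: at [4:6] → '31'; at [10:13] → '025'; at [17:20] → '363'.
Since nothing is captured, `findall` lists the 3 matched substrings directly.

['31', '025', '363']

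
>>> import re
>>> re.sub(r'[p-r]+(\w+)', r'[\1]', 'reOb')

Pattern: one or more of a character in [p-r]; then one or more of a word character (captured).
Matches: at [0:4] → 'reOb'.
`\1` in the replacement pulls in group 1's text for each match.

'[eOb]'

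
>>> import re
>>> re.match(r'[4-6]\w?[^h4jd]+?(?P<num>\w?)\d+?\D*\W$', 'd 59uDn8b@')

None

`match` is anchored at position 0; if the pattern doesn't fit there, it returns None.
Here position 0 doesn't satisfy it, so the call returns None.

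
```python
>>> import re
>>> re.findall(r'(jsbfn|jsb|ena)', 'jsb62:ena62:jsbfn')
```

Alternation isn't longest-match — the leftmost alternative that fits at this position is chosen.
Matches: at [0:3] match 'jsb', group 1 = 'jsb'; at [6:9] match 'ena', group 1 = 'ena'; at [12:17] match 'jsbfn', group 1 = 'jsbfn'.
`findall` collects group 1 from each match (3 total).

['jsb', 'ena', 'jsbfn']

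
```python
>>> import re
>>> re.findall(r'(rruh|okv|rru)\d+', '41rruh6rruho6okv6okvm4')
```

One capturing group, so `findall` returns just the captured substring from each match — 2 in all.

['rruh', 'okv']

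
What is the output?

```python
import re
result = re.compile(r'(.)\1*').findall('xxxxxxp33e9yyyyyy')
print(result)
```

['x', 'p', '3', 'e', '9', 'y']

A backreference is literal: `\1` must see the identical characters the first group matched.
Matches: at [0:6] match 'xxxxxx', group 1 = 'x'; at [6:7] match 'p', group 1 = 'p'; at [7:9] match '33', group 1 = '3'; at [9:10] match 'e', group 1 = 'e'; at [10:11] match '9', group 1 = '9'; ….
Because there's exactly one group, `findall` drops the full match and keeps group 1 from each hit.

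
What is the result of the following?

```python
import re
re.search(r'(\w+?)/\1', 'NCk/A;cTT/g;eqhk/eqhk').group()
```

A backreference is literal: `\1` must see the identical characters the first group matched.
`search` walks the string left to right and returns the first match it finds.
The match spans [12:21] → 'eqhk/eqhk'.
Captured: group 1 = 'eqhk'.

'eqhk/eqhk'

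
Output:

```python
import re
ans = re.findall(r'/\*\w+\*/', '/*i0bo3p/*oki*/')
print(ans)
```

Walking the string: at [8:15] → '/*oki*/'.
With no groups in the pattern, `findall` gives back each whole match — 1 here.

['/*oki*/']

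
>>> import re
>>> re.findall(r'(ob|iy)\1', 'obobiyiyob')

['ob', 'iy']

`\1` has to match the exact text group 1 already captured.
With a single group, `findall` returns only what that group captured — 2 items.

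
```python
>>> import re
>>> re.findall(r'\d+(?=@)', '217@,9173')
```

['217']

Lookahead/lookbehind check context without consuming it, so the matched span excludes the asserted characters.
Matches: at [0:3] → '217'.
Since nothing is captured, `findall` lists the 1 matched substring directly.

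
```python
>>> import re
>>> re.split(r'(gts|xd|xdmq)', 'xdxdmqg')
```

Alternation isn't longest-match — the leftmost alternative that fits at this position is chosen.
Matches to split on: at [0:2] → 'xd'; at [2:4] → 'xd'.
`re.split` interleaves the captured-group text with the surrounding fragments.

['', 'xd', '', 'xd', 'mqg']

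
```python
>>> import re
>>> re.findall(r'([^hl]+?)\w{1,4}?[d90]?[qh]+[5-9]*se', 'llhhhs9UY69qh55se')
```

['s']

One capturing group, so `findall` returns just the captured substring from the one match — 1 in all.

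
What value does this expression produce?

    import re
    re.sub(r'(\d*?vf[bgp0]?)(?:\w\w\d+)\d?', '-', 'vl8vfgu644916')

'vl-'

Pattern: zero or more of a digit (lazy), then the literal 'vf', then optionally one of [bgp0] (captured); then a word character, then a word character, then one or more of a digit (non-capturing group); then optionally a digit.
Matches: at [2:13] → '8vfgu644916'.
`sub` substitutes '-' at each match site.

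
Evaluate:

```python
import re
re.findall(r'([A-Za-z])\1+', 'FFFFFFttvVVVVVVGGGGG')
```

['F', 't', 'V', 'G']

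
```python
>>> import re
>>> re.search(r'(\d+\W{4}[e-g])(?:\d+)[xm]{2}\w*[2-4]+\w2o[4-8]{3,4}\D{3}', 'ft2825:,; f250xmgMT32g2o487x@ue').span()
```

(2, 30)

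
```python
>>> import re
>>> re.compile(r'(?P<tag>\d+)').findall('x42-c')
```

['42']

The pattern matches one or more of a digit (captured as 'tag').
Scanning left to right: at [1:3] match '42', group 1 = '42'.
With a single group, `findall` returns only what that group captured — 1 item.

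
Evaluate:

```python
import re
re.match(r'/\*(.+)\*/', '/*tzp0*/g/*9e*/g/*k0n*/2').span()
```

`re.match` only tries the pattern at the start of the string.
The match spans [0:23] → '/*tzp0*/g/*9e*/g/*k0n*/'.

(0, 23)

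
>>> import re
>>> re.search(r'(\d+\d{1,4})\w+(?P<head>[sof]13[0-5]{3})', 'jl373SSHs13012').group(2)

's13012'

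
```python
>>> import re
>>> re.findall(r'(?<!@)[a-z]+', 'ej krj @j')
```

['ej', 'krj']

Because the assertion is negative and zero-width, positions next to the forbidden text are skipped.
Matches: at [0:2] → 'ej'; at [3:6] → 'krj'.
`findall` yields the raw match text (2 of them) because the pattern has no groups.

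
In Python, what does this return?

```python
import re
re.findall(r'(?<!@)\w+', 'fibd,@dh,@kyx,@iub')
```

['fibd', 'h', 'yx', 'ub']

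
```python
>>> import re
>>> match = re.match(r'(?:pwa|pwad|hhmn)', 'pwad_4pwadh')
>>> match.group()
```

'pwa'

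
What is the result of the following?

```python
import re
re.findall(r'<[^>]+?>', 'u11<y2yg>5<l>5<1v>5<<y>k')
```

Scanning left to right: at [3:9] → '<y2yg>'; at [10:13] → '<l>'; at [14:18] → '<1v>'; at [19:23] → '<<y>'.
`findall` yields the raw match text (4 of them) because the pattern has no groups.

['<y2yg>', '<l>', '<1v>', '<<y>']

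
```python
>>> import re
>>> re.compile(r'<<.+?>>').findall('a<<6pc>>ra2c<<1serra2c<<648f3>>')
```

A non-greedy quantifier consumes as few characters as it can — just enough that the remainder of the pattern still matches from where it stops; whatever follows it matches normally.
Matches: at [1:8] → '<<6pc>>'; at [12:31] → '<<1serra2c<<648f3>>'.
With no groups in the pattern, `findall` gives back each whole match — 2 here.

['<<6pc>>', '<<1serra2c<<648f3>>']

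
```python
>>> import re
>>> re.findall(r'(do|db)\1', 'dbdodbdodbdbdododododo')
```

['db', 'do', 'do']

After group 1 captures some text, `\1` only succeeds where that same text appears again.
`findall` collects group 1 from each match (3 total).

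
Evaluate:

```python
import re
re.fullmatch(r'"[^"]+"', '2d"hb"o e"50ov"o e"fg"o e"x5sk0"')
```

None

`re.fullmatch` requires the pattern to consume the entire string.
Here there's no way to consume every character, so the call returns None.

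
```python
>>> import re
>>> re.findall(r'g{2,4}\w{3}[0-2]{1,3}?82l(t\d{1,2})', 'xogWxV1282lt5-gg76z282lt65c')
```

['t65']

Pattern: 2 to 4 of a literal 'g', then exactly 3 of a word character; then 1 to 3 of a character in [0-2] (lazy), then the literal '82l'; then a literal 't', then 1 to 2 of a digit (captured).
`findall` collects group 1 from the one match (1 total).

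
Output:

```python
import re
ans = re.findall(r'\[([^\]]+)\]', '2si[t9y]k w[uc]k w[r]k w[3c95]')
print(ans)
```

Scanning left to right: at [3:8] match '[t9y]', group 1 = 't9y'; at [11:15] match '[uc]', group 1 = 'uc'; at [18:21] match '[r]', group 1 = 'r'; at [24:30] match '[3c95]', group 1 = '3c95'.
One capturing group, so `findall` returns just the captured substring from each match — 4 in all.

['t9y', 'uc', 'r', '3c95']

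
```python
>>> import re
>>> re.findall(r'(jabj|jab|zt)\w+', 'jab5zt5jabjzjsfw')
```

['jab']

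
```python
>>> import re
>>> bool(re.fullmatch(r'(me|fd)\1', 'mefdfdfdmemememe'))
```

`re.fullmatch` requires the pattern to consume the entire string.
Here the pattern can't cover the whole string, so the call returns None, and `bool(None)` is False.

False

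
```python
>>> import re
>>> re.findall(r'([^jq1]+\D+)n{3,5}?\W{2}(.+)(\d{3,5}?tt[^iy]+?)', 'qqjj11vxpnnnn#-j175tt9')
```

[('vxpn', 'j', '175tt9')]

Pattern: one or more of any character except [jq1], then one or more of a non-digit (captured); then 3 to 5 of a literal 'n' (lazy), then exactly 2 of a non-word character; then one or more of any character (captured); then 3 to 5 of a digit (lazy), then the literal 'tt', then one or more of any character except [iy] (lazy) (captured).
Matches: at [6:22] match 'vxpnnnn#-j175tt9', groups = ('vxpn', 'j', '175tt9').
`findall` packs the 3 group values into a tuple for every match.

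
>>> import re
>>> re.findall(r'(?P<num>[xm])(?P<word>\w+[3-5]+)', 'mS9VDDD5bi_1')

[('m', 'S9VDDD5')]

The pattern matches one of [xm] (captured as 'num'); then one or more of a word character, then one or more of a character in [3-5] (captured as 'word').
Scanning left to right: at [0:8] match 'mS9VDDD5', groups = ('m', 'S9VDDD5').
With 2 capturing groups, `findall` returns a 2-tuple per match.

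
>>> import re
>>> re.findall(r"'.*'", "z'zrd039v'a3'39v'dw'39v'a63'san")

Scanning left to right: at [1:28] → "'zrd039v'a3'39v'dw'39v'a63'".
No capturing groups, so `findall` returns the 1 full match string.

["'zrd039v'a3'39v'dw'39v'a63'"]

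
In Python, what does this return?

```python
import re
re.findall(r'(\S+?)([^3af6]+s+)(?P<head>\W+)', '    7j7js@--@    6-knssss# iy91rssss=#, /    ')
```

[('7', 'j7js', '@--@    '), ('6', '-knssss# iy91rssss', '=#, /    ')]

This matches one or more of a non-whitespace character (lazy) (captured); then one or more of any character except [3af6], then one or more of a literal 's' (captured); then one or more of a non-word character (captured as 'head').
The `?` after the quantifier makes it lazy — it takes as little as possible before letting the rest of the pattern try.
Matches: at [4:17] match '7j7js@--@    ', groups = ('7', 'j7js', '@--@    '); at [17:45] match '6-knssss# iy91rssss=#, /    ', groups = ('6', '-knssss# iy91rssss', '=#, /    ').
With 3 capturing groups, `findall` returns a 3-tuple per match.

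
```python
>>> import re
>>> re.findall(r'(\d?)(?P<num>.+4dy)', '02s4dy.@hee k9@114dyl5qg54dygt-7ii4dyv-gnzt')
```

[('0', '2s4dy.@hee k9@114dyl5qg54dygt-7ii4dy')]

This matches optionally a digit (captured); then one or more of any character, then the literal '4dy' (captured as 'num').
Matches: at [0:37] match '02s4dy.@hee k9@114dyl5qg54dygt-7ii4dy', groups = ('0', '2s4dy.@hee k9@114dyl5qg54dygt-7ii4dy').
With 2 capturing groups, `findall` returns a 2-tuple per match.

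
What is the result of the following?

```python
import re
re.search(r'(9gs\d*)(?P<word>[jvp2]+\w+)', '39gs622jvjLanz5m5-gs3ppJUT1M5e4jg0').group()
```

The pattern matches the literal '9gs', then zero or more of a digit (captured); then one or more of one of [jvp2], then one or more of a word character (captured as 'word').
`re.search` tries every starting position until one works.
The match spans [1:17] → '9gs622jvjLanz5m5'.
Captured: group 1 = '9gs622', group 2 = 'jvjLanz5m5'.

'9gs622jvjLanz5m5'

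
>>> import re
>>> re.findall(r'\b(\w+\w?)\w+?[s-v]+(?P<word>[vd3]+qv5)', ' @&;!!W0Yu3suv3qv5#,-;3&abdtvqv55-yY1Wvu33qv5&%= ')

Multiple groups make `findall` return tuples — one 2-tuple for each match.

[('W0Yu3s', '3qv5'), ('ab', 'vqv5'), ('yY1W', '33qv5')]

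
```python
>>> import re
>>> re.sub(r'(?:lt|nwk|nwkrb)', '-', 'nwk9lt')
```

'-9-'

`sub` substitutes '-' at each match site.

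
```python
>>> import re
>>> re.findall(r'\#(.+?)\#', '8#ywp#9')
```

['ywp']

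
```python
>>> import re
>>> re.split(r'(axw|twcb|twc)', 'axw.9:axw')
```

The group in the pattern means `split` returns the separators' captures alongside the pieces.

['', 'axw', '.9:', 'axw', '']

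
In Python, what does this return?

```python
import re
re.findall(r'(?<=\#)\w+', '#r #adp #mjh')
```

['r', 'adp', 'mjh']

Lookahead/lookbehind check context without consuming it, so the matched span excludes the asserted characters.
No capturing groups, so `findall` returns the 3 full match strings.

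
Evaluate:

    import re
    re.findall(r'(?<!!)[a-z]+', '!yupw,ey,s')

The negative lookaround is zero-width — it rules out positions where the adjacent text would match, without consuming anything.
Scanning left to right: at [2:5] → 'upw'; at [6:8] → 'ey'; at [9:10] → 's'.
Since nothing is captured, `findall` lists the 3 matched substrings directly.

['upw', 'ey', 's']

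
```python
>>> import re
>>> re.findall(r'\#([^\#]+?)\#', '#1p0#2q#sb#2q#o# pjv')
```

['1p0', 'sb', 'o']

Scanning left to right: at [0:5] match '#1p0#', group 1 = '1p0'; at [7:11] match '#sb#', group 1 = 'sb'; at [13:16] match '#o#', group 1 = 'o'.
`findall` collects group 1 from each match (3 total).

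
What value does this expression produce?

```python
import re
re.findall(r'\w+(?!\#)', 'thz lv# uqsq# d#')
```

Because the assertion is negative and zero-width, positions next to the forbidden text are skipped.
Matches: at [0:3] → 'thz'; at [4:5] → 'l'; at [8:11] → 'uqs'.
With no groups in the pattern, `findall` gives back each whole match — 3 here.

['thz', 'l', 'uqs']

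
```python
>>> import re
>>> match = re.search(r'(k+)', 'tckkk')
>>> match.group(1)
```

'kkk'

The match spans [2:5] → 'kkk'.
Captured: group 1 = 'kkk'.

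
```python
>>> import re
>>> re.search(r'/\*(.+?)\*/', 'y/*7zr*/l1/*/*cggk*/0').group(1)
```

'7zr'

The match spans [1:8] → '/*7zr*/'.
Captured: group 1 = '7zr'.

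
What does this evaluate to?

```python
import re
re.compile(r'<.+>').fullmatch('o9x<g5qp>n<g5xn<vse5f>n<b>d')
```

None

`re.fullmatch` requires the pattern to consume the entire string.
Here there's no way to consume every character, so the call returns None.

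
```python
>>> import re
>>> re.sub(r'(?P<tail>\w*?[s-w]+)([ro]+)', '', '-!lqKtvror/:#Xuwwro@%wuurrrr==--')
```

'-!/:#@%==--'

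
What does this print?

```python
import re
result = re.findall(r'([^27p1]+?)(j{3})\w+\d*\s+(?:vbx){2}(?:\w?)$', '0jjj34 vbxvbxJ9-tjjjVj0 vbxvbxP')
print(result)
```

Pattern: one or more of any character except [27p1] (lazy) (captured); then exactly 3 of a literal 'j' (captured); then one or more of a word character, then zero or more of a digit; then one or more of whitespace, then the literal 'vbx' repeated 2 times; then optionally a word character (non-capturing group); then anchored at the end.
Walking the string: at [0:31] match '0jjj34 vbxvbxJ9-tjjjVj0 vbxvbxP', groups = ('0jjj34 vbxvbxJ9-t', 'jjj').
With 2 capturing groups, `findall` returns a 2-tuple per match.

[('0jjj34 vbxvbxJ9-t', 'jjj')]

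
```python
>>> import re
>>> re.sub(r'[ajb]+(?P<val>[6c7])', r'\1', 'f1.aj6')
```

'f1.6'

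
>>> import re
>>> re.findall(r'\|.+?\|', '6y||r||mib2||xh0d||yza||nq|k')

Because the quantifier is non-greedy, it stops expanding at the earliest point where the rest of the pattern can succeed.
Matches: at [2:6] → '||r|'; at [6:12] → '|mib2|'; at [12:18] → '|xh0d|'; at [18:23] → '|yza|'; at [23:27] → '|nq|'.
Since nothing is captured, `findall` lists the 5 matched substrings directly.

['||r|', '|mib2|', '|xh0d|', '|yza|', '|nq|']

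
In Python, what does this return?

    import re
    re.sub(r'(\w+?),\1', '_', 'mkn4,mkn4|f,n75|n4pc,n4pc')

`\1` is not a pattern — it's the concrete string captured by group 1, re-applied verbatim.
Matches: at [0:9] → 'mkn4,mkn4'; at [16:25] → 'n4pc,n4pc'.
Each match is replaced by '_'.

'_|f,n75|_'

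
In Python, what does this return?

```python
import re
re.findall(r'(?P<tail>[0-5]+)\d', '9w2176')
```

['21']

The pattern matches one or more of a character in [0-5] (captured as 'tail'); then a digit.
Matches: at [2:5] match '217', group 1 = '21'.
With a single group, `findall` returns only what that group captured — 1 item.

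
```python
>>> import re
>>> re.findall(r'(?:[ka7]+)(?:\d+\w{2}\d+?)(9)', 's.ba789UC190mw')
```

This matches one or more of one of [ka7] (non-capturing group); then one or more of a digit, then exactly 2 of a word character, then one or more of a digit (lazy) (non-capturing group); then a literal '9' (captured).
Walking the string: at [3:11] match 'a789UC19', group 1 = '9'.
With a single group, `findall` returns only what that group captured — 1 item.

['9']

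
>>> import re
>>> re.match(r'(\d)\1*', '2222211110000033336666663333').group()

'22222'

`\1` is not a pattern — it's the concrete string captured by group 1, re-applied verbatim.
With `match`, the pattern is implicitly anchored at the beginning.
The match spans [0:5] → '22222'.
Captured: group 1 = '2'.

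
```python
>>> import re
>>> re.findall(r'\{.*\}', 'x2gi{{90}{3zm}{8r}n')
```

['{{90}{3zm}{8r}']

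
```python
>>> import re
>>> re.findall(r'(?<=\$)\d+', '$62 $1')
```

['62', '1']

Lookahead/lookbehind check context without consuming it, so the matched span excludes the asserted characters.
Walking the string: at [1:3] → '62'; at [5:6] → '1'.
No capturing groups, so `findall` returns the 2 full match strings.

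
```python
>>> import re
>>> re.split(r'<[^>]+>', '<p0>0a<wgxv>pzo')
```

Matches to split on: at [0:4] → '<p0>'; at [6:12] → '<wgxv>'.
Each match becomes a cut point; 3 segments remain.

['', '0a', 'pzo']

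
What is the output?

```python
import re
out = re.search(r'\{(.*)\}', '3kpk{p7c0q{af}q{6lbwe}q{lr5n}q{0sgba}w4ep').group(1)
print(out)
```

Unlike `match`, `search` isn't anchored — it looks for the pattern anywhere in the string.
The match spans [4:37] → '{p7c0q{af}q{6lbwe}q{lr5n}q{0sgba}'.
Captured: group 1 = 'p7c0q{af}q{6lbwe}q{lr5n}q{0sgba'.

p7c0q{af}q{6lbwe}q{lr5n}q{0sgba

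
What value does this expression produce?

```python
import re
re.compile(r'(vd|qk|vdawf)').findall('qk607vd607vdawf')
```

['qk', 'vd', 'vd']

`|` is ordered: at each position the engine commits to the first alternative that works.
Because there's exactly one group, `findall` drops the full match and keeps group 1 from each hit.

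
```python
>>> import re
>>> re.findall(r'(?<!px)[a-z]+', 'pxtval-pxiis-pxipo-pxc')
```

['pxtval', 'pxiis', 'pxipo', 'pxc']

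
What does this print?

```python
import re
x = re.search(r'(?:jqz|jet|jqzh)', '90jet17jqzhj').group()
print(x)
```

jet

`re.search` tries every starting position until one works.
The match spans [2:5] → 'jet'.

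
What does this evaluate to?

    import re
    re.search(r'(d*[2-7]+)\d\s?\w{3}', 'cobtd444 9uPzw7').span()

(4, 12)

Pattern: zero or more of the literal 'd', then one or more of a character in [2-7] (captured); then a digit, then optionally whitespace, then exactly 3 of a word character.
Unlike `match`, `search` isn't anchored — it looks for the pattern anywhere in the string.
The match spans [4:12] → 'd444 9uP'.
Captured: group 1 = 'd44'.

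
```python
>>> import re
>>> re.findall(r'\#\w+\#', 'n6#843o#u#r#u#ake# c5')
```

['#843o#', '#r#', '#ake#']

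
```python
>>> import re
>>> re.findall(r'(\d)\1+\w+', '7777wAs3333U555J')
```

['7']

`\1` is not a pattern — it's the concrete string captured by group 1, re-applied verbatim.
Walking the string: at [0:16] match '7777wAs3333U555J', group 1 = '7'.
With a single group, `findall` returns only what that group captured — 1 item.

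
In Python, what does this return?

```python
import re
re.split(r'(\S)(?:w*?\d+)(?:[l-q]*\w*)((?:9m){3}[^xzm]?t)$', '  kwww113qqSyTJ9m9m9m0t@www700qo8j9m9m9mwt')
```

Because the pattern has a capturing group, `split` also inserts each captured text between the pieces.

['  kwww113qqSyTJ9m9m9m0t', '@', '9m9m9mwt', '']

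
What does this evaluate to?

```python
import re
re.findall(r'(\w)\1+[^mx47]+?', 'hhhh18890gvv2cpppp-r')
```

`\1` is not a pattern — it's the concrete string captured by group 1, re-applied verbatim.
`findall` collects group 1 from each match (4 total).

['h', '8', 'v', 'p']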